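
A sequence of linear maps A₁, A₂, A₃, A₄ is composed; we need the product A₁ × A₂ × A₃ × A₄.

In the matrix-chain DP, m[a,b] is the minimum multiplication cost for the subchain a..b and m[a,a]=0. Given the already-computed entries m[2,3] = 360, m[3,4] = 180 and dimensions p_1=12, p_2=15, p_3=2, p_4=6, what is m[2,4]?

m[2,4] = min over k∈[2,3] of m[2,k]+m[k+1,4]+p_{1}·p_k·p_{4}.
k=2: 0 + 180 + 12·15·6 = 1260; k=3: 360 + 0 + 12·2·6 = 504.
Minimum: 504 at k=3.

504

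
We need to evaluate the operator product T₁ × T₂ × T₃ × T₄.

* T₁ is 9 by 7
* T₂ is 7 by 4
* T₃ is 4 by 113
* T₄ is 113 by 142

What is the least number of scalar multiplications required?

Adjacent pairs: T₁T₂ = 9·7·4 = 252; T₂T₃ = 7·4·113 = 3164; T₃T₄ = 4·113·142 = 64184.
Length 3: T₁..T₃: k=1: 0+3164+9·7·113=10283; k=2: 252+0+9·4·113=4320 → min 4320 | T₂..T₄: k=2: 0+64184+7·4·142=68160; k=3: 3164+0+7·113·142=115486 → min 68160.
Length 4: T₁..T₄: k=1: 0+68160+9·7·142=77106; k=2: 252+64184+9·4·142=69548; k=3: 4320+0+9·113·142=148734 → min 69548.
Optimal order: ((T₁ × T₂) × (T₃ × T₄)) with cost 69548.

69548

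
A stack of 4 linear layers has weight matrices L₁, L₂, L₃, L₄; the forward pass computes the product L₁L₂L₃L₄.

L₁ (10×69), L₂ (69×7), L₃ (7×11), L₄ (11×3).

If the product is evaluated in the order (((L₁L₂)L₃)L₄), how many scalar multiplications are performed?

(L₁L₂): 10×69 by 69×7 → 10×7, cost 10·69·7 = 4830
((L₁L₂)L₃): 10×7 by 7×11 → 10×11, cost 10·7·11 = 770; cumulative 5600
(((L₁L₂)L₃)L₄): 10×11 by 11×3 → 10×3, cost 10·11·3 = 330; cumulative 5930
Total: 5930 scalar multiplications.

5930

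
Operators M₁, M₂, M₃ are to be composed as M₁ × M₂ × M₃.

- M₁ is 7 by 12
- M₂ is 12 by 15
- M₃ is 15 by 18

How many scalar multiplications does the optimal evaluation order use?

3150

Order (M₁ × (M₂ × M₃)): (M₂ × M₃): 12×15 by 15×18 → 12×18, cost 12·15·18 = 3240; (M₁ × (M₂ × M₃)): 7×12 by 12×18 → 7×18, cost 7·12·18 = 1512; cumulative 4752. Total 4752.
Order ((M₁ × M₂) × M₃): (M₁ × M₂): 7×12 by 12×15 → 7×15, cost 7·12·15 = 1260; ((M₁ × M₂) × M₃): 7×15 by 15×18 → 7×18, cost 7·15·18 = 1890; cumulative 3150. Total 3150.
Minimum: 3150.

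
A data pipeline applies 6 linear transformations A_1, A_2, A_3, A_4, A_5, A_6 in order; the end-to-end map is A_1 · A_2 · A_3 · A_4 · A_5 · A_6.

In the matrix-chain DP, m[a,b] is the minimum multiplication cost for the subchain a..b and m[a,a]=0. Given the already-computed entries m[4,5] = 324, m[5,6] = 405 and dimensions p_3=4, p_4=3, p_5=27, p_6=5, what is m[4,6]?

465

m[4,6] = min over k∈[4,5] of m[4,k]+m[k+1,6]+p_{3}·p_k·p_{6}.
k=4: 0 + 405 + 4·3·5 = 465; k=5: 324 + 0 + 4·27·5 = 864.
Minimum: 465 at k=4.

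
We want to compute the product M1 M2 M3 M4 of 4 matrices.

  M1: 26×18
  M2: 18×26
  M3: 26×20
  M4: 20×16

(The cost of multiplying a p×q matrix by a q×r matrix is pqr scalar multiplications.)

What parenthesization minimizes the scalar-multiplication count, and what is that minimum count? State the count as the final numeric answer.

Adjacent pairs: M1M2 = 26·18·26 = 12168; M2M3 = 18·26·20 = 9360; M3M4 = 26·20·16 = 8320.
Length 3: M1..M3: k=1: 0+9360+26·18·20=18720; k=2: 12168+0+26·26·20=25688 → min 18720 | M2..M4: k=2: 0+8320+18·26·16=15808; k=3: 9360+0+18·20·16=15120 → min 15120.
Length 4: M1..M4: k=1: 0+15120+26·18·16=22608; k=2: 12168+8320+26·26·16=31304; k=3: 18720+0+26·20·16=27040 → min 22608.
Optimal parenthesization: (M1 ((M2 M3) M4)) with cost 22608.

22608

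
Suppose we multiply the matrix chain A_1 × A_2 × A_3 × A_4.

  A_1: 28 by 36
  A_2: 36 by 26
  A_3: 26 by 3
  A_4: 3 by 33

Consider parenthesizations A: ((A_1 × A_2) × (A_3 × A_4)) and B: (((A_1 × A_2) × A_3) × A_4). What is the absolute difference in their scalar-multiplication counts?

Order A = ((A_1 × A_2) × (A_3 × A_4)): (A_1 × A_2): 28×36 by 36×26 → 28×26, cost 28·36·26 = 26208; (A_3 × A_4): 26×3 by 3×33 → 26×33, cost 26·3·33 = 2574; ((A_1 × A_2) × (A_3 × A_4)): 28×26 by 26×33 → 28×33, cost 28·26·33 = 24024; cumulative 52806. Total 52806.
Order B = (((A_1 × A_2) × A_3) × A_4): (A_1 × A_2): 28×36 by 36×26 → 28×26, cost 28·36·26 = 26208; ((A_1 × A_2) × A_3): 28×26 by 26×3 → 28×3, cost 28·26·3 = 2184; cumulative 28392; (((A_1 × A_2) × A_3) × A_4): 28×3 by 3×33 → 28×33, cost 28·3·33 = 2772; cumulative 31164. Total 31164.
Difference: |52806 − 31164| = 21642.

21642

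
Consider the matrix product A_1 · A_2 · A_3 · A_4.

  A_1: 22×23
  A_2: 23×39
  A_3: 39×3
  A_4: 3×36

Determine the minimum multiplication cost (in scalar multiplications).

6585

Adjacent pairs: A_1A_2 = 22·23·39 = 19734; A_2A_3 = 23·39·3 = 2691; A_3A_4 = 39·3·36 = 4212.
Length 3: A_1..A_3: k=1: 0+2691+22·23·3=4209; k=2: 19734+0+22·39·3=22308 → min 4209 | A_2..A_4: k=2: 0+4212+23·39·36=36504; k=3: 2691+0+23·3·36=5175 → min 5175.
Length 4: A_1..A_4: k=1: 0+5175+22·23·36=23391; k=2: 19734+4212+22·39·36=54834; k=3: 4209+0+22·3·36=6585 → min 6585.
Optimal order: ((A_1 · (A_2 · A_3)) · A_4) with cost 6585.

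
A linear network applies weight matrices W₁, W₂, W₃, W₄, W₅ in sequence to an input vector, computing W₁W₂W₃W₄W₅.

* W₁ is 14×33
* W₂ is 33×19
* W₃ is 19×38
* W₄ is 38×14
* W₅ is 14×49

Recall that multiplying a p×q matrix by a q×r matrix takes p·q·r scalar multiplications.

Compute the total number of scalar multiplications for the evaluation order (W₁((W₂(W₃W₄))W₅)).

(W₃W₄): 19×38 by 38×14 → 19×14, cost 19·38·14 = 10108
(W₂(W₃W₄)): 33×19 by 19×14 → 33×14, cost 33·19·14 = 8778; cumulative 18886
((W₂(W₃W₄))W₅): 33×14 by 14×49 → 33×49, cost 33·14·49 = 22638; cumulative 41524
(W₁((W₂(W₃W₄))W₅)): 14×33 by 33×49 → 14×49, cost 14·33·49 = 22638; cumulative 64162
Total: 64162 scalar multiplications.

64162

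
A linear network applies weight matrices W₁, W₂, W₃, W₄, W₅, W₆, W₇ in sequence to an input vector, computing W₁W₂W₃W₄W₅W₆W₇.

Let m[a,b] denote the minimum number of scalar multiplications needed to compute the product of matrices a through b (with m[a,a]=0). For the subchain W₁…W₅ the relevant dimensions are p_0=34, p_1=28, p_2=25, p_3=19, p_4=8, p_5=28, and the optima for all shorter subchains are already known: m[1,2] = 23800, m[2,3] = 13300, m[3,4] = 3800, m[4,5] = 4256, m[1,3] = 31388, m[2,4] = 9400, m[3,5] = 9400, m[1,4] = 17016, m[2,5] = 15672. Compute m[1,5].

m[1,5] = min over k∈[1,4] of m[1,k]+m[k+1,5]+p_{0}·p_k·p_{5}.
k=1: 0 + 15672 + 34·28·28 = 42328; k=2: 23800 + 9400 + 34·25·28 = 57000; k=3: 31388 + 4256 + 34·19·28 = 53732; k=4: 17016 + 0 + 34·8·28 = 24632.
Minimum: 24632 at k=4.

24632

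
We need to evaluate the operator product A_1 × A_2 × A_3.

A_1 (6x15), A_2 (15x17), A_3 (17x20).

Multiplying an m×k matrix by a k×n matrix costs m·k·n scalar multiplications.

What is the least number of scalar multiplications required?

3570

Order (A_1 × (A_2 × A_3)): (A_2 × A_3): 15×17 by 17×20 → 15×20, cost 15·17·20 = 5100; (A_1 × (A_2 × A_3)): 6×15 by 15×20 → 6×20, cost 6·15·20 = 1800; cumulative 6900. Total 6900.
Order ((A_1 × A_2) × A_3): (A_1 × A_2): 6×15 by 15×17 → 6×17, cost 6·15·17 = 1530; ((A_1 × A_2) × A_3): 6×17 by 17×20 → 6×20, cost 6·17·20 = 2040; cumulative 3570. Total 3570.
Minimum: 3570.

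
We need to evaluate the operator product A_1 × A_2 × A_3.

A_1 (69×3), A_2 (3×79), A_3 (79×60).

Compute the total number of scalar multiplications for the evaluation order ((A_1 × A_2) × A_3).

(A_1 × A_2): 69×3 by 3×79 → 69×79, cost 69·3·79 = 16353
((A_1 × A_2) × A_3): 69×79 by 79×60 → 69×60, cost 69·79·60 = 327060; cumulative 343413
Total: 343413 scalar multiplications.

343413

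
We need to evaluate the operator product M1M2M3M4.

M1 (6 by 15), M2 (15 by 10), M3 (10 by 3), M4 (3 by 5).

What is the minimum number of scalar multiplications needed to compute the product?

Adjacent pairs: M1M2 = 6·15·10 = 900; M2M3 = 15·10·3 = 450; M3M4 = 10·3·5 = 150.
Length 3: M1..M3: k=1: 0+450+6·15·3=720; k=2: 900+0+6·10·3=1080 → min 720 | M2..M4: k=2: 0+150+15·10·5=900; k=3: 450+0+15·3·5=675 → min 675.
Length 4: M1..M4: k=1: 0+675+6·15·5=1125; k=2: 900+150+6·10·5=1350; k=3: 720+0+6·3·5=810 → min 810.
Optimal order: ((M1(M2M3))M4) with cost 810.

810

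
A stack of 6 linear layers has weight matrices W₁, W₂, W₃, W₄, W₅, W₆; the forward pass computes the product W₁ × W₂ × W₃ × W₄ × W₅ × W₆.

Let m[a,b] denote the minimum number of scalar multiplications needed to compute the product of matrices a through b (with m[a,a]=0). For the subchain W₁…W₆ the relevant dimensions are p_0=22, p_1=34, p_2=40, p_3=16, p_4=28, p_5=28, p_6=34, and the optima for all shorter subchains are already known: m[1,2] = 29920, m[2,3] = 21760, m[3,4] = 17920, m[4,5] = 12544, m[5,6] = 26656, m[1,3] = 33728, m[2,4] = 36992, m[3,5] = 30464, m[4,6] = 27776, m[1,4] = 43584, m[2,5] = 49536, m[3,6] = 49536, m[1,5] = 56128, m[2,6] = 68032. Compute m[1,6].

73472

m[1,6] = min over k∈[1,5] of m[1,k]+m[k+1,6]+p_{0}·p_k·p_{6}.
k=1: 0 + 68032 + 22·34·34 = 93464; k=2: 29920 + 49536 + 22·40·34 = 109376; k=3: 33728 + 27776 + 22·16·34 = 73472; k=4: 43584 + 26656 + 22·28·34 = 91184; k=5: 56128 + 0 + 22·28·34 = 77072.
Minimum: 73472 at k=3.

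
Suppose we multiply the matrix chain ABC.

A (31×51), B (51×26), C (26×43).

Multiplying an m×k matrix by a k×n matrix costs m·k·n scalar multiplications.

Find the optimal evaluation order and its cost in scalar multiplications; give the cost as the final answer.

(A(BC)): cost 125001.
((AB)C): cost 75764.
Optimal: ((AB)C) with cost 75764.

75764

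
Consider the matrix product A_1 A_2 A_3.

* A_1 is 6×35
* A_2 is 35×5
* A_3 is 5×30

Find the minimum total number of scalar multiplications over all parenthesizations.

Order (A_1 (A_2 A_3)): (A_2 A_3): 35×5 by 5×30 → 35×30, cost 35·5·30 = 5250; (A_1 (A_2 A_3)): 6×35 by 35×30 → 6×30, cost 6·35·30 = 6300; cumulative 11550. Total 11550.
Order ((A_1 A_2) A_3): (A_1 A_2): 6×35 by 35×5 → 6×5, cost 6·35·5 = 1050; ((A_1 A_2) A_3): 6×5 by 5×30 → 6×30, cost 6·5·30 = 900; cumulative 1950. Total 1950.
Minimum: 1950.

1950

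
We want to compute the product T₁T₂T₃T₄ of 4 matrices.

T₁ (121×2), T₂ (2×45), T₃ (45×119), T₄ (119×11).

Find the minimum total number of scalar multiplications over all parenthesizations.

Adjacent pairs: T₁T₂ = 121·2·45 = 10890; T₂T₃ = 2·45·119 = 10710; T₃T₄ = 45·119·11 = 58905.
Length 3: T₁..T₃: k=1: 0+10710+121·2·119=39508; k=2: 10890+0+121·45·119=658845 → min 39508 | T₂..T₄: k=2: 0+58905+2·45·11=59895; k=3: 10710+0+2·119·11=13328 → min 13328.
Length 4: T₁..T₄: k=1: 0+13328+121·2·11=15990; k=2: 10890+58905+121·45·11=129690; k=3: 39508+0+121·119·11=197897 → min 15990.
Optimal order: (T₁((T₂T₃)T₄)) with cost 15990.

15990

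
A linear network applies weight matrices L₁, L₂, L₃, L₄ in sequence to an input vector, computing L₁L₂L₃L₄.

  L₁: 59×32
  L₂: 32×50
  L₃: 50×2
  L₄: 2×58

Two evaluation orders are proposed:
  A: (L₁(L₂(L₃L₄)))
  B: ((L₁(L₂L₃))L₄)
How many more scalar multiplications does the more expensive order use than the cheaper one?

Order A = (L₁(L₂(L₃L₄))): (L₃L₄): 50×2 by 2×58 → 50×58, cost 50·2·58 = 5800; (L₂(L₃L₄)): 32×50 by 50×58 → 32×58, cost 32·50·58 = 92800; cumulative 98600; (L₁(L₂(L₃L₄))): 59×32 by 32×58 → 59×58, cost 59·32·58 = 109504; cumulative 208104. Total 208104.
Order B = ((L₁(L₂L₃))L₄): (L₂L₃): 32×50 by 50×2 → 32×2, cost 32·50·2 = 3200; (L₁(L₂L₃)): 59×32 by 32×2 → 59×2, cost 59·32·2 = 3776; cumulative 6976; ((L₁(L₂L₃))L₄): 59×2 by 2×58 → 59×58, cost 59·2·58 = 6844; cumulative 13820. Total 13820.
Difference: |208104 − 13820| = 194284.

194284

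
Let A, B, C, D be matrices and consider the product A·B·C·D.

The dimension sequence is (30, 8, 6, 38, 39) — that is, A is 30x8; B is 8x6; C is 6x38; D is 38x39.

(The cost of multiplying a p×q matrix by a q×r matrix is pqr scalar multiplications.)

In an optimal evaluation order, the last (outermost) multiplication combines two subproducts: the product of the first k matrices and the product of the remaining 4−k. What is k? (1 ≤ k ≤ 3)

2

Adjacent pairs: AB = 30·8·6 = 1440; BC = 8·6·38 = 1824; CD = 6·38·39 = 8892.
Length 3: A..C: k=1: 0+1824+30·8·38=10944; k=2: 1440+0+30·6·38=8280 → min 8280 | B..D: k=2: 0+8892+8·6·39=10764; k=3: 1824+0+8·38·39=13680 → min 10764.
Top-level splits: k=1: (A..A)·(B..D) → 0+10764+30·8·39 = 20124; k=2: (A..B)·(C..D) → 1440+8892+30·6·39 = 17352; k=3: (A..C)·(D..D) → 8280+0+30·38·39 = 52740.
Best split is after B, i.e. k = 2.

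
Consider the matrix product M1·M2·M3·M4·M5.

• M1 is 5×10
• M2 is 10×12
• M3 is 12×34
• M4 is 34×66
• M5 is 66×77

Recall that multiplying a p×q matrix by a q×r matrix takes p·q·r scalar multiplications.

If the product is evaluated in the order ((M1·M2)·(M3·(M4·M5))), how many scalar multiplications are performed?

209424

(M1·M2): 5×10 by 10×12 → 5×12, cost 5·10·12 = 600
(M4·M5): 34×66 by 66×77 → 34×77, cost 34·66·77 = 172788
(M3·(M4·M5)): 12×34 by 34×77 → 12×77, cost 12·34·77 = 31416; cumulative 204204
((M1·M2)·(M3·(M4·M5))): 5×12 by 12×77 → 5×77, cost 5·12·77 = 4620; cumulative 209424
Total: 209424 scalar multiplications.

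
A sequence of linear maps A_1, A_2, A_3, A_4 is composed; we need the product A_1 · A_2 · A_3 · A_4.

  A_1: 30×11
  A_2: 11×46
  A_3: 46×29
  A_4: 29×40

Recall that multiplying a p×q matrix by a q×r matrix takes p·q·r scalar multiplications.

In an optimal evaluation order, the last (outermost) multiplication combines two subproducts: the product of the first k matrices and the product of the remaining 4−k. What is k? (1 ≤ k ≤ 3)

Adjacent pairs: A_1A_2 = 30·11·46 = 15180; A_2A_3 = 11·46·29 = 14674; A_3A_4 = 46·29·40 = 53360.
Length 3: A_1..A_3: k=1: 0+14674+30·11·29=24244; k=2: 15180+0+30·46·29=55200 → min 24244 | A_2..A_4: k=2: 0+53360+11·46·40=73600; k=3: 14674+0+11·29·40=27434 → min 27434.
Top-level splits: k=1: (A_1..A_1)·(A_2..A_4) → 0+27434+30·11·40 = 40634; k=2: (A_1..A_2)·(A_3..A_4) → 15180+53360+30·46·40 = 123740; k=3: (A_1..A_3)·(A_4..A_4) → 24244+0+30·29·40 = 59044.
Best split is after A_1, i.e. k = 1.

1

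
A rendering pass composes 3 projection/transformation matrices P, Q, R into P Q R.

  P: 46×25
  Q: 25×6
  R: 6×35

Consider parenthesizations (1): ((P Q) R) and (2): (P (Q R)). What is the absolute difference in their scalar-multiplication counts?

Order (1) = ((P Q) R): (P Q): 46×25 by 25×6 → 46×6, cost 46·25·6 = 6900; ((P Q) R): 46×6 by 6×35 → 46×35, cost 46·6·35 = 9660; cumulative 16560. Total 16560.
Order (2) = (P (Q R)): (Q R): 25×6 by 6×35 → 25×35, cost 25·6·35 = 5250; (P (Q R)): 46×25 by 25×35 → 46×35, cost 46·25·35 = 40250; cumulative 45500. Total 45500.
Difference: |16560 − 45500| = 28940.

28940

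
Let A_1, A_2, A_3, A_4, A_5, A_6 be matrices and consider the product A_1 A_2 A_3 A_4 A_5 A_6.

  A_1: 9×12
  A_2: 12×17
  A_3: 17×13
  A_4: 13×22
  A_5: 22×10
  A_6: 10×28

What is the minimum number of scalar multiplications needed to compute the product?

10375

Adjacent pairs: A_1A_2 = 9·12·17 = 1836; A_2A_3 = 12·17·13 = 2652; A_3A_4 = 17·13·22 = 4862; A_4A_5 = 13·22·10 = 2860; A_5A_6 = 22·10·28 = 6160.
Length 3: A_1..A_3: k=1: 0+2652+9·12·13=4056; k=2: 1836+0+9·17·13=3825 → min 3825 | A_2..A_4: k=2: 0+4862+12·17·22=9350; k=3: 2652+0+12·13·22=6084 → min 6084 | A_3..A_5: k=3: 0+2860+17·13·10=5070; k=4: 4862+0+17·22·10=8602 → min 5070 | A_4..A_6: k=4: 0+6160+13·22·28=14168; k=5: 2860+0+13·10·28=6500 → min 6500.
Length 4: A_1..A_4: k=1: 0+6084+9·12·22=8460; k=2: 1836+4862+9·17·22=10064; k=3: 3825+0+9·13·22=6399 → min 6399 | A_2..A_5: k=2: 0+5070+12·17·10=7110; k=3: 2652+2860+12·13·10=7072; k=4: 6084+0+12·22·10=8724 → min 7072 | A_3..A_6: k=3: 0+6500+17·13·28=12688; k=4: 4862+6160+17·22·28=21494; k=5: 5070+0+17·10·28=9830 → min 9830.
Length 5: A_1..A_5: k=1: 0+7072+9·12·10=8152; k=2: 1836+5070+9·17·10=8436; k=3: 3825+2860+9·13·10=7855; k=4: 6399+0+9·22·10=8379 → min 7855 | A_2..A_6: k=2: 0+9830+12·17·28=15542; k=3: 2652+6500+12·13·28=13520; k=4: 6084+6160+12·22·28=19636; k=5: 7072+0+12·10·28=10432 → min 10432.
Length 6: A_1..A_6: k=1: 0+10432+9·12·28=13456; k=2: 1836+9830+9·17·28=15950; k=3: 3825+6500+9·13·28=13601; k=4: 6399+6160+9·22·28=18103; k=5: 7855+0+9·10·28=10375 → min 10375.
Optimal order: ((((A_1 A_2) A_3) (A_4 A_5)) A_6) with cost 10375.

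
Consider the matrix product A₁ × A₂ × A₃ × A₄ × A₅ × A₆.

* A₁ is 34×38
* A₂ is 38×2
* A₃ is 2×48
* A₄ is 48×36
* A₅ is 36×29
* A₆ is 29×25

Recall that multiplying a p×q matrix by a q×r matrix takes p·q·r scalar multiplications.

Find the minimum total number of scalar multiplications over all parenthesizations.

Adjacent pairs: A₁A₂ = 34·38·2 = 2584; A₂A₃ = 38·2·48 = 3648; A₃A₄ = 2·48·36 = 3456; A₄A₅ = 48·36·29 = 50112; A₅A₆ = 36·29·25 = 26100.
Length 3: A₁..A₃: k=1: 0+3648+34·38·48=65664; k=2: 2584+0+34·2·48=5848 → min 5848 | A₂..A₄: k=2: 0+3456+38·2·36=6192; k=3: 3648+0+38·48·36=69312 → min 6192 | A₃..A₅: k=3: 0+50112+2·48·29=52896; k=4: 3456+0+2·36·29=5544 → min 5544 | A₄..A₆: k=4: 0+26100+48·36·25=69300; k=5: 50112+0+48·29·25=84912 → min 69300.
Length 4: A₁..A₄: k=1: 0+6192+34·38·36=52704; k=2: 2584+3456+34·2·36=8488; k=3: 5848+0+34·48·36=64600 → min 8488 | A₂..A₅: k=2: 0+5544+38·2·29=7748; k=3: 3648+50112+38·48·29=106656; k=4: 6192+0+38·36·29=45864 → min 7748 | A₃..A₆: k=3: 0+69300+2·48·25=71700; k=4: 3456+26100+2·36·25=31356; k=5: 5544+0+2·29·25=6994 → min 6994.
Length 5: A₁..A₅: k=1: 0+7748+34·38·29=45216; k=2: 2584+5544+34·2·29=10100; k=3: 5848+50112+34·48·29=103288; k=4: 8488+0+34·36·29=43984 → min 10100 | A₂..A₆: k=2: 0+6994+38·2·25=8894; k=3: 3648+69300+38·48·25=118548; k=4: 6192+26100+38·36·25=66492; k=5: 7748+0+38·29·25=35298 → min 8894.
Length 6: A₁..A₆: k=1: 0+8894+34·38·25=41194; k=2: 2584+6994+34·2·25=11278; k=3: 5848+69300+34·48·25=115948; k=4: 8488+26100+34·36·25=65188; k=5: 10100+0+34·29·25=34750 → min 11278.
Optimal order: ((A₁ × A₂) × (((A₃ × A₄) × A₅) × A₆)) with cost 11278.

11278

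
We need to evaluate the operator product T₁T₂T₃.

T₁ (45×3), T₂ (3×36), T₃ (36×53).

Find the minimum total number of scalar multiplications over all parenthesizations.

12879

Order (T₁(T₂T₃)): (T₂T₃): 3×36 by 36×53 → 3×53, cost 3·36·53 = 5724; (T₁(T₂T₃)): 45×3 by 3×53 → 45×53, cost 45·3·53 = 7155; cumulative 12879. Total 12879.
Order ((T₁T₂)T₃): (T₁T₂): 45×3 by 3×36 → 45×36, cost 45·3·36 = 4860; ((T₁T₂)T₃): 45×36 by 36×53 → 45×53, cost 45·36·53 = 85860; cumulative 90720. Total 90720.
Minimum: 12879.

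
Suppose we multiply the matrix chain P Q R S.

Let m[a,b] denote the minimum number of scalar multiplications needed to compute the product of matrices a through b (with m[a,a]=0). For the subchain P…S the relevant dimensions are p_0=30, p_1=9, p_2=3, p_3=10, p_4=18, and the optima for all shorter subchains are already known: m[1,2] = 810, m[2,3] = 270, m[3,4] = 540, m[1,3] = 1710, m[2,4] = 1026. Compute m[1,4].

2970

m[1,4] = min over k∈[1,3] of m[1,k]+m[k+1,4]+p_{0}·p_k·p_{4}.
k=1: 0 + 1026 + 30·9·18 = 5886; k=2: 810 + 540 + 30·3·18 = 2970; k=3: 1710 + 0 + 30·10·18 = 7110.
Minimum: 2970 at k=2.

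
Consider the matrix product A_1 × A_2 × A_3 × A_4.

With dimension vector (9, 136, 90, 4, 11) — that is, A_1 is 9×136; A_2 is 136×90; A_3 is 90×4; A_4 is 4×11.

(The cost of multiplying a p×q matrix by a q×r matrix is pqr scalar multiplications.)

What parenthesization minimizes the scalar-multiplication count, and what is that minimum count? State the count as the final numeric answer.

54252

Adjacent pairs: A_1A_2 = 9·136·90 = 110160; A_2A_3 = 136·90·4 = 48960; A_3A_4 = 90·4·11 = 3960.
Length 3: A_1..A_3: k=1: 0+48960+9·136·4=53856; k=2: 110160+0+9·90·4=113400 → min 53856 | A_2..A_4: k=2: 0+3960+136·90·11=138600; k=3: 48960+0+136·4·11=54944 → min 54944.
Length 4: A_1..A_4: k=1: 0+54944+9·136·11=68408; k=2: 110160+3960+9·90·11=123030; k=3: 53856+0+9·4·11=54252 → min 54252.
Optimal parenthesization: ((A_1 × (A_2 × A_3)) × A_4) with cost 54252.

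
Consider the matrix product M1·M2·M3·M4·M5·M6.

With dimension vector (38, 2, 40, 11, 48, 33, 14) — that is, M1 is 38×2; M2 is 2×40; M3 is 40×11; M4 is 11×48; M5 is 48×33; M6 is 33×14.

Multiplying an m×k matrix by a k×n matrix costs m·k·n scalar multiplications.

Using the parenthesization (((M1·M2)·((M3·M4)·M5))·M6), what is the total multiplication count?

155236

(M1·M2): 38×2 by 2×40 → 38×40, cost 38·2·40 = 3040
(M3·M4): 40×11 by 11×48 → 40×48, cost 40·11·48 = 21120
((M3·M4)·M5): 40×48 by 48×33 → 40×33, cost 40·48·33 = 63360; cumulative 84480
((M1·M2)·((M3·M4)·M5)): 38×40 by 40×33 → 38×33, cost 38·40·33 = 50160; cumulative 137680
(((M1·M2)·((M3·M4)·M5))·M6): 38×33 by 33×14 → 38×14, cost 38·33·14 = 17556; cumulative 155236
Total: 155236 scalar multiplications.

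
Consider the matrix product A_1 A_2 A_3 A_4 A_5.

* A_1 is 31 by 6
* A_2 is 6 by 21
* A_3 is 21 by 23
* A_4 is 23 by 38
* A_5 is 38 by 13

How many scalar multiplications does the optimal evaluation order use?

Adjacent pairs: A_1A_2 = 31·6·21 = 3906; A_2A_3 = 6·21·23 = 2898; A_3A_4 = 21·23·38 = 18354; A_4A_5 = 23·38·13 = 11362.
Length 3: A_1..A_3: k=1: 0+2898+31·6·23=7176; k=2: 3906+0+31·21·23=18879 → min 7176 | A_2..A_4: k=2: 0+18354+6·21·38=23142; k=3: 2898+0+6·23·38=8142 → min 8142 | A_3..A_5: k=3: 0+11362+21·23·13=17641; k=4: 18354+0+21·38·13=28728 → min 17641.
Length 4: A_1..A_4: k=1: 0+8142+31·6·38=15210; k=2: 3906+18354+31·21·38=46998; k=3: 7176+0+31·23·38=34270 → min 15210 | A_2..A_5: k=2: 0+17641+6·21·13=19279; k=3: 2898+11362+6·23·13=16054; k=4: 8142+0+6·38·13=11106 → min 11106.
Length 5: A_1..A_5: k=1: 0+11106+31·6·13=13524; k=2: 3906+17641+31·21·13=30010; k=3: 7176+11362+31·23·13=27807; k=4: 15210+0+31·38·13=30524 → min 13524.
Optimal order: (A_1 (((A_2 A_3) A_4) A_5)) with cost 13524.

13524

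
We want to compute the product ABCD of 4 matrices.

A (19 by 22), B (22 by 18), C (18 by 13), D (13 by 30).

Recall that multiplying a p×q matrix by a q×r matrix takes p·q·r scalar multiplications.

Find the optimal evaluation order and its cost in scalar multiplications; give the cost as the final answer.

17992

Adjacent pairs: AB = 19·22·18 = 7524; BC = 22·18·13 = 5148; CD = 18·13·30 = 7020.
Length 3: A..C: k=1: 0+5148+19·22·13=10582; k=2: 7524+0+19·18·13=11970 → min 10582 | B..D: k=2: 0+7020+22·18·30=18900; k=3: 5148+0+22·13·30=13728 → min 13728.
Length 4: A..D: k=1: 0+13728+19·22·30=26268; k=2: 7524+7020+19·18·30=24804; k=3: 10582+0+19·13·30=17992 → min 17992.
Optimal parenthesization: ((A(BC))D) with cost 17992.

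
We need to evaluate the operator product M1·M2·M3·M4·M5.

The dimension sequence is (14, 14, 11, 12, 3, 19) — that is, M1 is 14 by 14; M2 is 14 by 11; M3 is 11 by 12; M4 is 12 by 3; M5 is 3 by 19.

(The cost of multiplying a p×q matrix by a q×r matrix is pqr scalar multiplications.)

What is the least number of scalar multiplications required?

2244

Adjacent pairs: M1M2 = 14·14·11 = 2156; M2M3 = 14·11·12 = 1848; M3M4 = 11·12·3 = 396; M4M5 = 12·3·19 = 684.
Length 3: M1..M3: k=1: 0+1848+14·14·12=4200; k=2: 2156+0+14·11·12=4004 → min 4004 | M2..M4: k=2: 0+396+14·11·3=858; k=3: 1848+0+14·12·3=2352 → min 858 | M3..M5: k=3: 0+684+11·12·19=3192; k=4: 396+0+11·3·19=1023 → min 1023.
Length 4: M1..M4: k=1: 0+858+14·14·3=1446; k=2: 2156+396+14·11·3=3014; k=3: 4004+0+14·12·3=4508 → min 1446 | M2..M5: k=2: 0+1023+14·11·19=3949; k=3: 1848+684+14·12·19=5724; k=4: 858+0+14·3·19=1656 → min 1656.
Length 5: M1..M5: k=1: 0+1656+14·14·19=5380; k=2: 2156+1023+14·11·19=6105; k=3: 4004+684+14·12·19=7880; k=4: 1446+0+14·3·19=2244 → min 2244.
Optimal order: ((M1·(M2·(M3·M4)))·M5) with cost 2244.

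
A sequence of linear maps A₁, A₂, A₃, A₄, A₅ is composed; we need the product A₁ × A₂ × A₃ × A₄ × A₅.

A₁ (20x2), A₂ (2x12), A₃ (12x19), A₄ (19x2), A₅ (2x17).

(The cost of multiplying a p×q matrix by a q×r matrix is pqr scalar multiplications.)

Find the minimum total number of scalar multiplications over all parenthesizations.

Adjacent pairs: A₁A₂ = 20·2·12 = 480; A₂A₃ = 2·12·19 = 456; A₃A₄ = 12·19·2 = 456; A₄A₅ = 19·2·17 = 646.
Length 3: A₁..A₃: k=1: 0+456+20·2·19=1216; k=2: 480+0+20·12·19=5040 → min 1216 | A₂..A₄: k=2: 0+456+2·12·2=504; k=3: 456+0+2·19·2=532 → min 504 | A₃..A₅: k=3: 0+646+12·19·17=4522; k=4: 456+0+12·2·17=864 → min 864.
Length 4: A₁..A₄: k=1: 0+504+20·2·2=584; k=2: 480+456+20·12·2=1416; k=3: 1216+0+20·19·2=1976 → min 584 | A₂..A₅: k=2: 0+864+2·12·17=1272; k=3: 456+646+2·19·17=1748; k=4: 504+0+2·2·17=572 → min 572.
Length 5: A₁..A₅: k=1: 0+572+20·2·17=1252; k=2: 480+864+20·12·17=5424; k=3: 1216+646+20·19·17=8322; k=4: 584+0+20·2·17=1264 → min 1252.
Optimal order: (A₁ × ((A₂ × (A₃ × A₄)) × A₅)) with cost 1252.

1252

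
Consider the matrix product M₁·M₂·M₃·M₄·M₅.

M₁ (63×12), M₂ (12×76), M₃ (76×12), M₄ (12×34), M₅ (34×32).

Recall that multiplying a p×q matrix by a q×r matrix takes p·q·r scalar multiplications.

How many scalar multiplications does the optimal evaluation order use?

52800

Adjacent pairs: M₁M₂ = 63·12·76 = 57456; M₂M₃ = 12·76·12 = 10944; M₃M₄ = 76·12·34 = 31008; M₄M₅ = 12·34·32 = 13056.
Length 3: M₁..M₃: k=1: 0+10944+63·12·12=20016; k=2: 57456+0+63·76·12=114912 → min 20016 | M₂..M₄: k=2: 0+31008+12·76·34=62016; k=3: 10944+0+12·12·34=15840 → min 15840 | M₃..M₅: k=3: 0+13056+76·12·32=42240; k=4: 31008+0+76·34·32=113696 → min 42240.
Length 4: M₁..M₄: k=1: 0+15840+63·12·34=41544; k=2: 57456+31008+63·76·34=251256; k=3: 20016+0+63·12·34=45720 → min 41544 | M₂..M₅: k=2: 0+42240+12·76·32=71424; k=3: 10944+13056+12·12·32=28608; k=4: 15840+0+12·34·32=28896 → min 28608.
Length 5: M₁..M₅: k=1: 0+28608+63·12·32=52800; k=2: 57456+42240+63·76·32=252912; k=3: 20016+13056+63·12·32=57264; k=4: 41544+0+63·34·32=110088 → min 52800.
Optimal order: (M₁·((M₂·M₃)·(M₄·M₅))) with cost 52800.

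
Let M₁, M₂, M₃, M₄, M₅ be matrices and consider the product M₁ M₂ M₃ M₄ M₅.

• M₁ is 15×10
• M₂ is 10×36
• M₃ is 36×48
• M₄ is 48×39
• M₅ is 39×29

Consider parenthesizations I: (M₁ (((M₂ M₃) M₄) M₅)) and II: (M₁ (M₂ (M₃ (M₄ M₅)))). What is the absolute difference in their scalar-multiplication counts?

Order I = (M₁ (((M₂ M₃) M₄) M₅)): (M₂ M₃): 10×36 by 36×48 → 10×48, cost 10·36·48 = 17280; ((M₂ M₃) M₄): 10×48 by 48×39 → 10×39, cost 10·48·39 = 18720; cumulative 36000; (((M₂ M₃) M₄) M₅): 10×39 by 39×29 → 10×29, cost 10·39·29 = 11310; cumulative 47310; (M₁ (((M₂ M₃) M₄) M₅)): 15×10 by 10×29 → 15×29, cost 15·10·29 = 4350; cumulative 51660. Total 51660.
Order II = (M₁ (M₂ (M₃ (M₄ M₅)))): (M₄ M₅): 48×39 by 39×29 → 48×29, cost 48·39·29 = 54288; (M₃ (M₄ M₅)): 36×48 by 48×29 → 36×29, cost 36·48·29 = 50112; cumulative 104400; (M₂ (M₃ (M₄ M₅))): 10×36 by 36×29 → 10×29, cost 10·36·29 = 10440; cumulative 114840; (M₁ (M₂ (M₃ (M₄ M₅)))): 15×10 by 10×29 → 15×29, cost 15·10·29 = 4350; cumulative 119190. Total 119190.
Difference: |51660 − 119190| = 67530.

67530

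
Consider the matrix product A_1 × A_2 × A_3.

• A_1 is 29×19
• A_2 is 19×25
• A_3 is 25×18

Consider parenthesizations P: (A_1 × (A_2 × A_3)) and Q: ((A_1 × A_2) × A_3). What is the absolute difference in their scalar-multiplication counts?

Order P = (A_1 × (A_2 × A_3)): (A_2 × A_3): 19×25 by 25×18 → 19×18, cost 19·25·18 = 8550; (A_1 × (A_2 × A_3)): 29×19 by 19×18 → 29×18, cost 29·19·18 = 9918; cumulative 18468. Total 18468.
Order Q = ((A_1 × A_2) × A_3): (A_1 × A_2): 29×19 by 19×25 → 29×25, cost 29·19·25 = 13775; ((A_1 × A_2) × A_3): 29×25 by 25×18 → 29×18, cost 29·25·18 = 13050; cumulative 26825. Total 26825.
Difference: |18468 − 26825| = 8357.

8357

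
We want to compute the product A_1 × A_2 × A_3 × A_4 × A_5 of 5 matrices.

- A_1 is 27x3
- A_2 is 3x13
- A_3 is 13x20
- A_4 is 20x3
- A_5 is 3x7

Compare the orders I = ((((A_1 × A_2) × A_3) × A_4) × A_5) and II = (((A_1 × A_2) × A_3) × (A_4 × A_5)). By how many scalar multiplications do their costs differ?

Order I = ((((A_1 × A_2) × A_3) × A_4) × A_5): (A_1 × A_2): 27×3 by 3×13 → 27×13, cost 27·3·13 = 1053; ((A_1 × A_2) × A_3): 27×13 by 13×20 → 27×20, cost 27·13·20 = 7020; cumulative 8073; (((A_1 × A_2) × A_3) × A_4): 27×20 by 20×3 → 27×3, cost 27·20·3 = 1620; cumulative 9693; ((((A_1 × A_2) × A_3) × A_4) × A_5): 27×3 by 3×7 → 27×7, cost 27·3·7 = 567; cumulative 10260. Total 10260.
Order II = (((A_1 × A_2) × A_3) × (A_4 × A_5)): (A_1 × A_2): 27×3 by 3×13 → 27×13, cost 27·3·13 = 1053; ((A_1 × A_2) × A_3): 27×13 by 13×20 → 27×20, cost 27·13·20 = 7020; cumulative 8073; (A_4 × A_5): 20×3 by 3×7 → 20×7, cost 20·3·7 = 420; (((A_1 × A_2) × A_3) × (A_4 × A_5)): 27×20 by 20×7 → 27×7, cost 27·20·7 = 3780; cumulative 12273. Total 12273.
Difference: |10260 − 12273| = 2013.

2013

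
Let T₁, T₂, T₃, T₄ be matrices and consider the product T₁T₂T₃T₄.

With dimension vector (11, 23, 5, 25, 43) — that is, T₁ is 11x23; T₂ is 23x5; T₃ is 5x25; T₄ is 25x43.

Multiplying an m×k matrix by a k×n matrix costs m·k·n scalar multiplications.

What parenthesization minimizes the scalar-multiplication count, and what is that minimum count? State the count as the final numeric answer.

9005

Adjacent pairs: T₁T₂ = 11·23·5 = 1265; T₂T₃ = 23·5·25 = 2875; T₃T₄ = 5·25·43 = 5375.
Length 3: T₁..T₃: k=1: 0+2875+11·23·25=9200; k=2: 1265+0+11·5·25=2640 → min 2640 | T₂..T₄: k=2: 0+5375+23·5·43=10320; k=3: 2875+0+23·25·43=27600 → min 10320.
Length 4: T₁..T₄: k=1: 0+10320+11·23·43=21199; k=2: 1265+5375+11·5·43=9005; k=3: 2640+0+11·25·43=14465 → min 9005.
Optimal parenthesization: ((T₁T₂)(T₃T₄)) with cost 9005.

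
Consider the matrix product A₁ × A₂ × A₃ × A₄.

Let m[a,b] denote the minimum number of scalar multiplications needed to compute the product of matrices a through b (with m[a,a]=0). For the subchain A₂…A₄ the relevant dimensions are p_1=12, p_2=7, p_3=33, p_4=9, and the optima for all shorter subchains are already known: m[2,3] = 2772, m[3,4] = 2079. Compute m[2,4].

m[2,4] = min over k∈[2,3] of m[2,k]+m[k+1,4]+p_{1}·p_k·p_{4}.
k=2: 0 + 2079 + 12·7·9 = 2835; k=3: 2772 + 0 + 12·33·9 = 6336.
Minimum: 2835 at k=2.

2835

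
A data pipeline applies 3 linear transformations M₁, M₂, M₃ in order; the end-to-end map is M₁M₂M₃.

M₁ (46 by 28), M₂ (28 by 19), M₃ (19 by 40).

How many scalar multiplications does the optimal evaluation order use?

59432

Order (M₁(M₂M₃)): (M₂M₃): 28×19 by 19×40 → 28×40, cost 28·19·40 = 21280; (M₁(M₂M₃)): 46×28 by 28×40 → 46×40, cost 46·28·40 = 51520; cumulative 72800. Total 72800.
Order ((M₁M₂)M₃): (M₁M₂): 46×28 by 28×19 → 46×19, cost 46·28·19 = 24472; ((M₁M₂)M₃): 46×19 by 19×40 → 46×40, cost 46·19·40 = 34960; cumulative 59432. Total 59432.
Minimum: 59432.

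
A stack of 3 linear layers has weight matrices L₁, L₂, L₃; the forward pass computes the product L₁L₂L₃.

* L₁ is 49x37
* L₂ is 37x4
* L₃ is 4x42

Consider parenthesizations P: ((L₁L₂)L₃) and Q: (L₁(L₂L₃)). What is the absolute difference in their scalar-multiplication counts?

66878

Order P = ((L₁L₂)L₃): (L₁L₂): 49×37 by 37×4 → 49×4, cost 49·37·4 = 7252; ((L₁L₂)L₃): 49×4 by 4×42 → 49×42, cost 49·4·42 = 8232; cumulative 15484. Total 15484.
Order Q = (L₁(L₂L₃)): (L₂L₃): 37×4 by 4×42 → 37×42, cost 37·4·42 = 6216; (L₁(L₂L₃)): 49×37 by 37×42 → 49×42, cost 49·37·42 = 76146; cumulative 82362. Total 82362.
Difference: |15484 − 82362| = 66878.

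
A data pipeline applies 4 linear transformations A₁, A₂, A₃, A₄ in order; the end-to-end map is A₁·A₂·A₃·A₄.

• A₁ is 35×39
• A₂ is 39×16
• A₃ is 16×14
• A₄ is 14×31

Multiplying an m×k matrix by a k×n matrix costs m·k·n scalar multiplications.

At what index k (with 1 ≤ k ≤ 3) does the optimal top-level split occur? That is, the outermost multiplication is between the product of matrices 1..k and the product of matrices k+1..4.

Adjacent pairs: A₁A₂ = 35·39·16 = 21840; A₂A₃ = 39·16·14 = 8736; A₃A₄ = 16·14·31 = 6944.
Length 3: A₁..A₃: k=1: 0+8736+35·39·14=27846; k=2: 21840+0+35·16·14=29680 → min 27846 | A₂..A₄: k=2: 0+6944+39·16·31=26288; k=3: 8736+0+39·14·31=25662 → min 25662.
Top-level splits: k=1: (A₁..A₁)·(A₂..A₄) → 0+25662+35·39·31 = 67977; k=2: (A₁..A₂)·(A₃..A₄) → 21840+6944+35·16·31 = 46144; k=3: (A₁..A₃)·(A₄..A₄) → 27846+0+35·14·31 = 43036.
Best split is after A₃, i.e. k = 3.

3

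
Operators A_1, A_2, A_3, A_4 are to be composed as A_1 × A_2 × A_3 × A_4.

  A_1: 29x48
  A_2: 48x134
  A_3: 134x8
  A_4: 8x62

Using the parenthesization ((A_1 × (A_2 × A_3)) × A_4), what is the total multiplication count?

(A_2 × A_3): 48×134 by 134×8 → 48×8, cost 48·134·8 = 51456
(A_1 × (A_2 × A_3)): 29×48 by 48×8 → 29×8, cost 29·48·8 = 11136; cumulative 62592
((A_1 × (A_2 × A_3)) × A_4): 29×8 by 8×62 → 29×62, cost 29·8·62 = 14384; cumulative 76976
Total: 76976 scalar multiplications.

76976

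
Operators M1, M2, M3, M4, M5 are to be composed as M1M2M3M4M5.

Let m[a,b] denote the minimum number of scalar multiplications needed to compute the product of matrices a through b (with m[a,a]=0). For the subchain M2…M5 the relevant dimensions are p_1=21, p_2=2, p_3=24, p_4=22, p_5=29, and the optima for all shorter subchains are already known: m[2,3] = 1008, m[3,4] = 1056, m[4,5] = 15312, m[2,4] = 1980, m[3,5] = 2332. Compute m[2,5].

m[2,5] = min over k∈[2,4] of m[2,k]+m[k+1,5]+p_{1}·p_k·p_{5}.
k=2: 0 + 2332 + 21·2·29 = 3550; k=3: 1008 + 15312 + 21·24·29 = 30936; k=4: 1980 + 0 + 21·22·29 = 15378.
Minimum: 3550 at k=2.

3550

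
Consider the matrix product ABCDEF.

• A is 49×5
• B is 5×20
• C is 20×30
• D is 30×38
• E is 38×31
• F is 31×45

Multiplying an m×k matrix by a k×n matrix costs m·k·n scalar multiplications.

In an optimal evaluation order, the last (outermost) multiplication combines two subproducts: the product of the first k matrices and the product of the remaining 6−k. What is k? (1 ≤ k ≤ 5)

Adjacent pairs: AB = 49·5·20 = 4900; BC = 5·20·30 = 3000; CD = 20·30·38 = 22800; DE = 30·38·31 = 35340; EF = 38·31·45 = 53010.
Length 3: A..C: k=1: 0+3000+49·5·30=10350; k=2: 4900+0+49·20·30=34300 → min 10350 | B..D: k=2: 0+22800+5·20·38=26600; k=3: 3000+0+5·30·38=8700 → min 8700 | C..E: k=3: 0+35340+20·30·31=53940; k=4: 22800+0+20·38·31=46360 → min 46360 | D..F: k=4: 0+53010+30·38·45=104310; k=5: 35340+0+30·31·45=77190 → min 77190.
Length 4: A..D: k=1: 0+8700+49·5·38=18010; k=2: 4900+22800+49·20·38=64940; k=3: 10350+0+49·30·38=66210 → min 18010 | B..E: k=2: 0+46360+5·20·31=49460; k=3: 3000+35340+5·30·31=42990; k=4: 8700+0+5·38·31=14590 → min 14590 | C..F: k=3: 0+77190+20·30·45=104190; k=4: 22800+53010+20·38·45=110010; k=5: 46360+0+20·31·45=74260 → min 74260.
Length 5: A..E: k=1: 0+14590+49·5·31=22185; k=2: 4900+46360+49·20·31=81640; k=3: 10350+35340+49·30·31=91260; k=4: 18010+0+49·38·31=75732 → min 22185 | B..F: k=2: 0+74260+5·20·45=78760; k=3: 3000+77190+5·30·45=86940; k=4: 8700+53010+5·38·45=70260; k=5: 14590+0+5·31·45=21565 → min 21565.
Top-level splits: k=1: (A..A)·(B..F) → 0+21565+49·5·45 = 32590; k=2: (A..B)·(C..F) → 4900+74260+49·20·45 = 123260; k=3: (A..C)·(D..F) → 10350+77190+49·30·45 = 153690; k=4: (A..D)·(E..F) → 18010+53010+49·38·45 = 154810; k=5: (A..E)·(F..F) → 22185+0+49·31·45 = 90540.
Best split is after A, i.e. k = 1.

1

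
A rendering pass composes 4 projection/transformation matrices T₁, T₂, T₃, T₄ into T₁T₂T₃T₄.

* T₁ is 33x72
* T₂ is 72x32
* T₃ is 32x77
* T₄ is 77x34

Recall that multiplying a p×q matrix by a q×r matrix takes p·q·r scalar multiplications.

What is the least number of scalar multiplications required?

195712

Adjacent pairs: T₁T₂ = 33·72·32 = 76032; T₂T₃ = 72·32·77 = 177408; T₃T₄ = 32·77·34 = 83776.
Length 3: T₁..T₃: k=1: 0+177408+33·72·77=360360; k=2: 76032+0+33·32·77=157344 → min 157344 | T₂..T₄: k=2: 0+83776+72·32·34=162112; k=3: 177408+0+72·77·34=365904 → min 162112.
Length 4: T₁..T₄: k=1: 0+162112+33·72·34=242896; k=2: 76032+83776+33·32·34=195712; k=3: 157344+0+33·77·34=243738 → min 195712.
Optimal order: ((T₁T₂)(T₃T₄)) with cost 195712.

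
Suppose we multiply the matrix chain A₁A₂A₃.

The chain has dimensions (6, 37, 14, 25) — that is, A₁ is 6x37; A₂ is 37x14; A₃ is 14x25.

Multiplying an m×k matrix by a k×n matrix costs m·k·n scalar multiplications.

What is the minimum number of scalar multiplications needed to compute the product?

Order (A₁(A₂A₃)): (A₂A₃): 37×14 by 14×25 → 37×25, cost 37·14·25 = 12950; (A₁(A₂A₃)): 6×37 by 37×25 → 6×25, cost 6·37·25 = 5550; cumulative 18500. Total 18500.
Order ((A₁A₂)A₃): (A₁A₂): 6×37 by 37×14 → 6×14, cost 6·37·14 = 3108; ((A₁A₂)A₃): 6×14 by 14×25 → 6×25, cost 6·14·25 = 2100; cumulative 5208. Total 5208.
Minimum: 5208.

5208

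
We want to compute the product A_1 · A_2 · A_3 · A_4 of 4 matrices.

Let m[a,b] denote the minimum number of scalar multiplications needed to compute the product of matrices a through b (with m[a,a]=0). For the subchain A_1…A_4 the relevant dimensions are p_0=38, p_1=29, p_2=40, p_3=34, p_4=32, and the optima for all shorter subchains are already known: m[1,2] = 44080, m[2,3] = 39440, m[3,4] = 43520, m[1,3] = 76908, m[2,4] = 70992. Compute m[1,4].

m[1,4] = min over k∈[1,3] of m[1,k]+m[k+1,4]+p_{0}·p_k·p_{4}.
k=1: 0 + 70992 + 38·29·32 = 106256; k=2: 44080 + 43520 + 38·40·32 = 136240; k=3: 76908 + 0 + 38·34·32 = 118252.
Minimum: 106256 at k=1.

106256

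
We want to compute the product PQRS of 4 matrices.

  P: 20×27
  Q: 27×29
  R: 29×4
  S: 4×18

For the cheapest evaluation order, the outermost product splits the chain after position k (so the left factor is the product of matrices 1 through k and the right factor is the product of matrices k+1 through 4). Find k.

3

Adjacent pairs: PQ = 20·27·29 = 15660; QR = 27·29·4 = 3132; RS = 29·4·18 = 2088.
Length 3: P..R: k=1: 0+3132+20·27·4=5292; k=2: 15660+0+20·29·4=17980 → min 5292 | Q..S: k=2: 0+2088+27·29·18=16182; k=3: 3132+0+27·4·18=5076 → min 5076.
Top-level splits: k=1: (P..P)·(Q..S) → 0+5076+20·27·18 = 14796; k=2: (P..Q)·(R..S) → 15660+2088+20·29·18 = 28188; k=3: (P..R)·(S..S) → 5292+0+20·4·18 = 6732.
Best split is after R, i.e. k = 3.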